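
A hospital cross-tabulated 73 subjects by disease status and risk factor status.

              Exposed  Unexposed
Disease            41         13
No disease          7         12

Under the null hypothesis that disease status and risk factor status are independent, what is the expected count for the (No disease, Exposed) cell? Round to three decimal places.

Row total (No disease) = 19; column total (Exposed) = 48; grand total N = 73.
Expected count = (row total × column total) / N = 19 × 48 / 73 = 12.493.

12.493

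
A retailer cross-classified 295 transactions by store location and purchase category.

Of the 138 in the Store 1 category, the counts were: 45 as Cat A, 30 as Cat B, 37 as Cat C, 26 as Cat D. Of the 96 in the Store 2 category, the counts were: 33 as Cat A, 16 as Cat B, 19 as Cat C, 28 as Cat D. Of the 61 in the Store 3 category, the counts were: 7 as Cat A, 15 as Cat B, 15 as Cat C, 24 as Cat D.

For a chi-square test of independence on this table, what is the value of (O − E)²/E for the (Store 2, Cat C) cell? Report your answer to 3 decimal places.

0.729

Row total (Store 2) = 96; column total (Cat C) = 71; N = 295.
Expected count E = 96 × 71 / 295 = 23.10508.
Contribution = (O − E)²/E = (19 − 23.10508)² / 23.10508 = 0.729.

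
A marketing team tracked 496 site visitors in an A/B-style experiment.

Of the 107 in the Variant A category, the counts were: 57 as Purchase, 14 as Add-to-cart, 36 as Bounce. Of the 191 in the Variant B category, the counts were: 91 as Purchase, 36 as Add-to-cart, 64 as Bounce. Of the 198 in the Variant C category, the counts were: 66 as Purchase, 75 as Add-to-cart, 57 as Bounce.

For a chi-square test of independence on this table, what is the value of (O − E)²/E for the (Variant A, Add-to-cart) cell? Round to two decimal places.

Row total (Variant A) = 107; column total (Add-to-cart) = 125; N = 496.
Expected count E = 107 × 125 / 496 = 26.966.
Contribution = (O − E)²/E = (14 − 26.966)² / 26.966 = 6.23.

6.23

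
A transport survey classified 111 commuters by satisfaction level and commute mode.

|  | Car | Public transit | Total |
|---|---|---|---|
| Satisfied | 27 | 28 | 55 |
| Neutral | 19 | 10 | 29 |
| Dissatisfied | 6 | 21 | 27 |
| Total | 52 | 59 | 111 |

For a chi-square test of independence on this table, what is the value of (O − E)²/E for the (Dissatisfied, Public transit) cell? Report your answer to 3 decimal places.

3.080

Row total (Dissatisfied) = 27; column total (Public transit) = 59; N = 111.
Expected count E = 27 × 59 / 111 = 14.3514.
Contribution = (O − E)²/E = (21 − 14.3514)² / 14.3514 = 3.080.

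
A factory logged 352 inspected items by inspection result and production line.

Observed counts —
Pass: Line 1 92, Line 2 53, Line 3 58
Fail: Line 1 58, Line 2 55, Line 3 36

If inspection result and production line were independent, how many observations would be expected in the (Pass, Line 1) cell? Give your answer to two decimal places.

Row total (Pass) = 203; column total (Line 1) = 150; grand total N = 352.
Expected count = (row total × column total) / N = 203 × 150 / 352 = 86.51.

86.51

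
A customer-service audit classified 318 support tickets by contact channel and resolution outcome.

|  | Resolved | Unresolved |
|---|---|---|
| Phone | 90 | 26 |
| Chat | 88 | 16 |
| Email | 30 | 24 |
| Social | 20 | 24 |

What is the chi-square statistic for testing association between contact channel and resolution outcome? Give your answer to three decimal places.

Row totals: 116, 104, 54, 44. Column totals: 228, 90. Grand total N = 318.
Expected counts (row total × column total / N):
  Phone, Resolved: 116×228/318 = 83.1698
  Phone, Unresolved: 116×90/318 = 32.8302
  Chat, Resolved: 104×228/318 = 74.5660
  Chat, Unresolved: 104×90/318 = 29.4340
  Email, Resolved: 54×228/318 = 38.7170
  Email, Unresolved: 54×90/318 = 15.2830
  Social, Resolved: 44×228/318 = 31.5472
  Social, Unresolved: 44×90/318 = 12.4528
Contributions (O − E)²/E:
  (90 − 83.1698)²/83.1698 = 0.5609
  (26 − 32.8302)²/32.8302 = 1.4210
  (88 − 74.5660)²/74.5660 = 2.4203
  (16 − 29.4340)²/29.4340 = 6.1314
  (30 − 38.7170)²/38.7170 = 1.9626
  (24 − 15.2830)²/15.2830 = 4.9719
  (20 − 31.5472)²/31.5472 = 4.2266
  (24 − 12.4528)²/12.4528 = 10.7075
χ² = 0.5609 + 1.4210 + 2.4203 + 6.1314 + 1.9626 + 4.9719 + 4.2266 + 10.7075 = 32.402

32.402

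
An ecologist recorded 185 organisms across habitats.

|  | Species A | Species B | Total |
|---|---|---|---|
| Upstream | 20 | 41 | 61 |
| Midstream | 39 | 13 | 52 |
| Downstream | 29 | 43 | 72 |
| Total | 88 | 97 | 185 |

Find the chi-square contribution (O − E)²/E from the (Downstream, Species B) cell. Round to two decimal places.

0.73

Row total (Downstream) = 72; column total (Species B) = 97; N = 185.
Expected count E = 72 × 97 / 185 = 37.751.
Contribution = (O − E)²/E = (43 − 37.751)² / 37.751 = 0.73.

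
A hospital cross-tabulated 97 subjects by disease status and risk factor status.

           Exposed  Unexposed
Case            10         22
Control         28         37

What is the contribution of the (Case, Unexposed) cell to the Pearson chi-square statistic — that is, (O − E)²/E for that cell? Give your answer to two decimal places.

0.33

Row total (Case) = 32; column total (Unexposed) = 59; N = 97.
Expected count E = 32 × 59 / 97 = 19.464.
Contribution = (O − E)²/E = (22 − 19.464)² / 19.464 = 0.33.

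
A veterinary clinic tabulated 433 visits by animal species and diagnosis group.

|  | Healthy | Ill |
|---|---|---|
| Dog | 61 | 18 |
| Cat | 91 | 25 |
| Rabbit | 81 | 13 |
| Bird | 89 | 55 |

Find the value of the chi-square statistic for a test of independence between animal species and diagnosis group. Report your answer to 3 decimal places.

20.138

Row totals: 79, 116, 94, 144. Column totals: 322, 111. Grand total N = 433.
Expected counts (row total × column total / N):
  Dog, Healthy: 79×322/433 = 58.74827
  Dog, Ill: 79×111/433 = 20.25173
  Cat, Healthy: 116×322/433 = 86.26328
  Cat, Ill: 116×111/433 = 29.73672
  Rabbit, Healthy: 94×322/433 = 69.90300
  Rabbit, Ill: 94×111/433 = 24.09700
  Bird, Healthy: 144×322/433 = 107.08545
  Bird, Ill: 144×111/433 = 36.91455
Contributions (O − E)²/E:
  (61 − 58.74827)²/58.74827 = 0.0863
  (18 − 20.25173)²/20.25173 = 0.2504
  (91 − 86.26328)²/86.26328 = 0.2601
  (25 − 29.73672)²/29.73672 = 0.7545
  (81 − 69.90300)²/69.90300 = 1.7616
  (13 − 24.09700)²/24.09700 = 5.1103
  (89 − 107.08545)²/107.08545 = 3.0544
  (55 − 36.91455)²/36.91455 = 8.8606
χ² = 0.0863 + 0.2504 + 0.2601 + 0.7545 + 1.7616 + 5.1103 + 3.0544 + 8.8606 = 20.138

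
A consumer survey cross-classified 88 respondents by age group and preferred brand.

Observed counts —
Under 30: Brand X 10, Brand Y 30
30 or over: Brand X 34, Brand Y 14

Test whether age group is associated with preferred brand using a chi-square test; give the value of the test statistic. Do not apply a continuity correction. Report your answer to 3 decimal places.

18.333

Row totals: 40, 48. Column totals: 44, 44. Grand total N = 88.
Expected counts (row total × column total / N):
  Under 30, Brand X: 40×44/88 = 20.0000
  Under 30, Brand Y: 40×44/88 = 20.0000
  30 or over, Brand X: 48×44/88 = 24.0000
  30 or over, Brand Y: 48×44/88 = 24.0000
Contributions (O − E)²/E:
  (10 − 20.0000)²/20.0000 = 5.0000
  (30 − 20.0000)²/20.0000 = 5.0000
  (34 − 24.0000)²/24.0000 = 4.1667
  (14 − 24.0000)²/24.0000 = 4.1667
χ² = 5.0000 + 5.0000 + 4.1667 + 4.1667 = 18.333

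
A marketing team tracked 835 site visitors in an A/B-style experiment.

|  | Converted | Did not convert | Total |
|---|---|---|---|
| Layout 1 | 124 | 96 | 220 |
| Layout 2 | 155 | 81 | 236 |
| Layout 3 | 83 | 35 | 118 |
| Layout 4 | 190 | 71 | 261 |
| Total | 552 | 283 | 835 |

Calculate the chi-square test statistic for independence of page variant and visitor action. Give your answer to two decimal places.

15.50

Grand total N = 835.
Expected counts (row total × column total / N):
  Layout 1, Converted: 220×552/835 = 145.437
  Layout 1, Did not convert: 220×283/835 = 74.563
  Layout 2, Converted: 236×552/835 = 156.014
  Layout 2, Did not convert: 236×283/835 = 79.986
  Layout 3, Converted: 118×552/835 = 78.007
  Layout 3, Did not convert: 118×283/835 = 39.993
  Layout 4, Converted: 261×552/835 = 172.541
  Layout 4, Did not convert: 261×283/835 = 88.459
Contributions (O − E)²/E:
  (124 − 145.437)²/145.437 = 3.1598
  (96 − 74.563)²/74.563 = 6.1632
  (155 − 156.014)²/156.014 = 0.0066
  (81 − 79.986)²/79.986 = 0.0129
  (83 − 78.007)²/78.007 = 0.3196
  (35 − 39.993)²/39.993 = 0.6234
  (190 − 172.541)²/172.541 = 1.7666
  (71 − 88.459)²/88.459 = 3.4459
χ² = 3.1598 + 6.1632 + 0.0066 + 0.0129 + 0.3196 + 0.6234 + 1.7666 + 3.4459 = 15.50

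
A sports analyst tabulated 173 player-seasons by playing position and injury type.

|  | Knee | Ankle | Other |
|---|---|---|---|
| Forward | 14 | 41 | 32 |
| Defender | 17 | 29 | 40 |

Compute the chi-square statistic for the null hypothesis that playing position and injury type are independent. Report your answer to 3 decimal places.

Row totals: 87, 86. Column totals: 31, 70, 72. Grand total N = 173.
Expected counts (row total × column total / N):
  Forward, Knee: 87×31/173 = 15.5896
  Forward, Ankle: 87×70/173 = 35.2023
  Forward, Other: 87×72/173 = 36.2081
  Defender, Knee: 86×31/173 = 15.4104
  Defender, Ankle: 86×70/173 = 34.7977
  Defender, Other: 86×72/173 = 35.7919
Contributions (O − E)²/E:
  (14 − 15.5896)²/15.5896 = 0.1621
  (41 − 35.2023)²/35.2023 = 0.9549
  (32 − 36.2081)²/36.2081 = 0.4891
  (17 − 15.4104)²/15.4104 = 0.1640
  (29 − 34.7977)²/34.7977 = 0.9660
  (40 − 35.7919)²/35.7919 = 0.4948
χ² = 0.1621 + 0.9549 + 0.4891 + 0.1640 + 0.9660 + 0.4948 = 3.231

3.231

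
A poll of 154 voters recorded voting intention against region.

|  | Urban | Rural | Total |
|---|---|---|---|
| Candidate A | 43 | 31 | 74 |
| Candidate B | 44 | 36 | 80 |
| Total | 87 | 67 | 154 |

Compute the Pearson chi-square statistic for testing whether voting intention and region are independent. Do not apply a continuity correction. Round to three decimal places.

Grand total N = 154.
Expected counts (row total × column total / N):
  Candidate A, Urban: 74×87/154 = 41.8052
  Candidate A, Rural: 74×67/154 = 32.1948
  Candidate B, Urban: 80×87/154 = 45.1948
  Candidate B, Rural: 80×67/154 = 34.8052
Contributions (O − E)²/E:
  (43 − 41.8052)²/41.8052 = 0.0341
  (31 − 32.1948)²/32.1948 = 0.0443
  (44 − 45.1948)²/45.1948 = 0.0316
  (36 − 34.8052)²/34.8052 = 0.0410
χ² = 0.0341 + 0.0443 + 0.0316 + 0.0410 = 0.151

0.151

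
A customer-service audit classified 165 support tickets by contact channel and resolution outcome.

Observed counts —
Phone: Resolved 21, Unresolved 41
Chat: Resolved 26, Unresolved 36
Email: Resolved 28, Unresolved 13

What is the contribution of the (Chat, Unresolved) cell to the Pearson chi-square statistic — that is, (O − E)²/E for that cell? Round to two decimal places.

Row total (Chat) = 62; column total (Unresolved) = 90; N = 165.
Expected count E = 62 × 90 / 165 = 33.8182.
Contribution = (O − E)²/E = (36 − 33.8182)² / 33.8182 = 0.14.

0.14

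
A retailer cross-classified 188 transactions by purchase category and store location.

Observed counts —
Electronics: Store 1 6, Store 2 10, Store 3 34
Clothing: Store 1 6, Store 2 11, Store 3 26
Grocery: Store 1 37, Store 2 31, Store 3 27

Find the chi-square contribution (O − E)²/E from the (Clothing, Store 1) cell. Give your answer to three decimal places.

2.420

Row total (Clothing) = 43; column total (Store 1) = 49; N = 188.
Expected count E = 43 × 49 / 188 = 11.2074.
Contribution = (O − E)²/E = (6 − 11.2074)² / 11.2074 = 2.420.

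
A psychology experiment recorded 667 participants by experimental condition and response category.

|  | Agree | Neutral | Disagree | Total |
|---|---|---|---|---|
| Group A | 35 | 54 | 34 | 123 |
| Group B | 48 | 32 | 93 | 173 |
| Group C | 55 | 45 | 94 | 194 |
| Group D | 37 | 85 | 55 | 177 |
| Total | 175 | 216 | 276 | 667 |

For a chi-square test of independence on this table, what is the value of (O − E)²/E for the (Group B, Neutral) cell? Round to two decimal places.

10.30

Row total (Group B) = 173; column total (Neutral) = 216; N = 667.
Expected count E = 173 × 216 / 667 = 56.024.
Contribution = (O − E)²/E = (32 − 56.024)² / 56.024 = 10.30.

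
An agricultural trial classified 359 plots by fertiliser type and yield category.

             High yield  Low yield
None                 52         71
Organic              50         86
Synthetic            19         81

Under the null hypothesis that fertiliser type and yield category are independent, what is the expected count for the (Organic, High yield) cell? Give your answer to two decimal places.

Row total (Organic) = 136; column total (High yield) = 121; grand total N = 359.
Expected count = (row total × column total) / N = 136 × 121 / 359 = 45.84.

45.84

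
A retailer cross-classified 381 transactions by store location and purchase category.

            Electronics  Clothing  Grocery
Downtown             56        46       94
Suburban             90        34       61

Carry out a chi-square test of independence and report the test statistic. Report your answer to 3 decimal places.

Row totals: 196, 185. Column totals: 146, 80, 155. Grand total N = 381.
Expected counts (row total × column total / N):
  Downtown, Electronics: 196×146/381 = 75.1076
  Downtown, Clothing: 196×80/381 = 41.1549
  Downtown, Grocery: 196×155/381 = 79.7375
  Suburban, Electronics: 185×146/381 = 70.8924
  Suburban, Clothing: 185×80/381 = 38.8451
  Suburban, Grocery: 185×155/381 = 75.2625
Contributions (O − E)²/E:
  (56 − 75.1076)²/75.1076 = 4.8610
  (46 − 41.1549)²/41.1549 = 0.5704
  (94 − 79.7375)²/79.7375 = 2.5511
  (90 − 70.8924)²/70.8924 = 5.1501
  (34 − 38.8451)²/38.8451 = 0.6043
  (61 − 75.2625)²/75.2625 = 2.7028
χ² = 4.8610 + 0.5704 + 2.5511 + 5.1501 + 0.6043 + 2.7028 = 16.440

16.440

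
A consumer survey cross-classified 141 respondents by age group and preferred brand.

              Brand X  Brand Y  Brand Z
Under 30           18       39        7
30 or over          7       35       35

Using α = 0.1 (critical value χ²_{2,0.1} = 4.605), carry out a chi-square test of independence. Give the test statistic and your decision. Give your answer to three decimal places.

Row totals: 64, 77. Column totals: 25, 74, 42. Grand total N = 141.
Expected counts (row total × column total / N):
  Under 30, Brand X: 64×25/141 = 11.3475
  Under 30, Brand Y: 64×74/141 = 33.5887
  Under 30, Brand Z: 64×42/141 = 19.0638
  30 or over, Brand X: 77×25/141 = 13.6525
  30 or over, Brand Y: 77×74/141 = 40.4113
  30 or over, Brand Z: 77×42/141 = 22.9362
Contributions (O − E)²/E:
  (18 − 11.3475)²/11.3475 = 3.9000
  (39 − 33.5887)²/33.5887 = 0.8718
  (7 − 19.0638)²/19.0638 = 7.6341
  (7 − 13.6525)²/13.6525 = 3.2416
  (35 − 40.4113)²/40.4113 = 0.7246
  (35 − 22.9362)²/22.9362 = 6.3452
χ² = 3.9000 + 0.8718 + 7.6341 + 3.2416 + 0.7246 + 6.3452 = 22.717
df = (2−1)(3−1) = 2. Since 22.717 > 4.605, reject the null hypothesis of independence at α = 0.1.

22.717; reject H₀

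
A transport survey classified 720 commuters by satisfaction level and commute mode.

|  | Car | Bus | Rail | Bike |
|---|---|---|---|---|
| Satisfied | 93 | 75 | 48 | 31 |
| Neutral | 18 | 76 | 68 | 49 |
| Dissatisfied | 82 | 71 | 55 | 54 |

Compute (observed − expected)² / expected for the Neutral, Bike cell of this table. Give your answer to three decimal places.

Row total (Neutral) = 211; column total (Bike) = 134; N = 720.
Expected count E = 211 × 134 / 720 = 39.2694.
Contribution = (O − E)²/E = (49 − 39.2694)² / 39.2694 = 2.411.

2.411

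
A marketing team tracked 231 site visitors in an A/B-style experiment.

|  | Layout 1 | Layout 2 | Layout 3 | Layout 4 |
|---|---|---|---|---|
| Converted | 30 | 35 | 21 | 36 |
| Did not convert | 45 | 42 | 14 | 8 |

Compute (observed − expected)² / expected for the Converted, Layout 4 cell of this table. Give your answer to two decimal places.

Row total (Converted) = 122; column total (Layout 4) = 44; N = 231.
Expected count E = 122 × 44 / 231 = 23.238.
Contribution = (O − E)²/E = (36 − 23.238)² / 23.238 = 7.01.

7.01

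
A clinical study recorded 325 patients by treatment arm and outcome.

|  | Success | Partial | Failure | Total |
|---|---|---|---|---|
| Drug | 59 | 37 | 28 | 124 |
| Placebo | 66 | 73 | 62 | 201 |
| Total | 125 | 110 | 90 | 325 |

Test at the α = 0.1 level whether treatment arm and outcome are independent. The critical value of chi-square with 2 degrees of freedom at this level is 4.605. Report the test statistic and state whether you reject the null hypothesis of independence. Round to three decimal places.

7.178; reject H₀

Grand total N = 325.
Expected counts (row total × column total / N):
  Drug, Success: 124×125/325 = 47.6923
  Drug, Partial: 124×110/325 = 41.9692
  Drug, Failure: 124×90/325 = 34.3385
  Placebo, Success: 201×125/325 = 77.3077
  Placebo, Partial: 201×110/325 = 68.0308
  Placebo, Failure: 201×90/325 = 55.6615
Contributions (O − E)²/E:
  (59 − 47.6923)²/47.6923 = 2.6810
  (37 − 41.9692)²/41.9692 = 0.5884
  (28 − 34.3385)²/34.3385 = 1.1700
  (66 − 77.3077)²/77.3077 = 1.6540
  (73 − 68.0308)²/68.0308 = 0.3630
  (62 − 55.6615)²/55.6615 = 0.7218
χ² = 2.6810 + 0.5884 + 1.1700 + 1.6540 + 0.3630 + 0.7218 = 7.178
df = (2−1)(3−1) = 2. Since 7.178 > 4.605, reject the null hypothesis of independence at α = 0.1.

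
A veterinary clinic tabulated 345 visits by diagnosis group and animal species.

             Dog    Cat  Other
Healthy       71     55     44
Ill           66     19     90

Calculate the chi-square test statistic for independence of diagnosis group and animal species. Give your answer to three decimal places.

Row totals: 170, 175. Column totals: 137, 74, 134. Grand total N = 345.
Expected counts (row total × column total / N):
  Healthy, Dog: 170×137/345 = 67.5072
  Healthy, Cat: 170×74/345 = 36.4638
  Healthy, Other: 170×134/345 = 66.0290
  Ill, Dog: 175×137/345 = 69.4928
  Ill, Cat: 175×74/345 = 37.5362
  Ill, Other: 175×134/345 = 67.9710
Contributions (O − E)²/E:
  (71 − 67.5072)²/67.5072 = 0.1807
  (55 − 36.4638)²/36.4638 = 9.4228
  (44 − 66.0290)²/66.0290 = 7.3495
  (66 − 69.4928)²/69.4928 = 0.1756
  (19 − 37.5362)²/37.5362 = 9.1536
  (90 − 67.9710)²/67.9710 = 7.1395
χ² = 0.1807 + 9.4228 + 7.3495 + 0.1756 + 9.1536 + 7.1395 = 33.422

33.422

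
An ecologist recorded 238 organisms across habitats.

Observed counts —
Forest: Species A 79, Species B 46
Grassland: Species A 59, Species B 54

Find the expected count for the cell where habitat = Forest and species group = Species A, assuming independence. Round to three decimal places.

Row total (Forest) = 125; column total (Species A) = 138; grand total N = 238.
Expected count = (row total × column total) / N = 125 × 138 / 238 = 72.479.

72.479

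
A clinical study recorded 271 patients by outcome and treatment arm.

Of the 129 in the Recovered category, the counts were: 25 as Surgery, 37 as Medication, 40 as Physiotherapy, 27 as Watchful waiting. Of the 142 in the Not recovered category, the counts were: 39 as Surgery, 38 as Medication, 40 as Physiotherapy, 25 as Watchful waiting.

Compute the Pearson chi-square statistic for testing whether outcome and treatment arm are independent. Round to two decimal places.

2.53

Row totals: 129, 142. Column totals: 64, 75, 80, 52. Grand total N = 271.
Expected counts (row total × column total / N):
  Recovered, Surgery: 129×64/271 = 30.465
  Recovered, Medication: 129×75/271 = 35.701
  Recovered, Physiotherapy: 129×80/271 = 38.081
  Recovered, Watchful waiting: 129×52/271 = 24.753
  Not recovered, Surgery: 142×64/271 = 33.535
  Not recovered, Medication: 142×75/271 = 39.299
  Not recovered, Physiotherapy: 142×80/271 = 41.919
  Not recovered, Watchful waiting: 142×52/271 = 27.247
Contributions (O − E)²/E:
  (25 − 30.465)²/30.465 = 0.9803
  (37 − 35.701)²/35.701 = 0.0473
  (40 − 38.081)²/38.081 = 0.0967
  (27 − 24.753)²/24.753 = 0.2040
  (39 − 33.535)²/33.535 = 0.8906
  (38 − 39.299)²/39.299 = 0.0429
  (40 − 41.919)²/41.919 = 0.0878
  (25 − 27.247)²/27.247 = 0.1853
χ² = 0.9803 + 0.0473 + 0.0967 + 0.2040 + 0.8906 + 0.0429 + 0.0878 + 0.1853 = 2.53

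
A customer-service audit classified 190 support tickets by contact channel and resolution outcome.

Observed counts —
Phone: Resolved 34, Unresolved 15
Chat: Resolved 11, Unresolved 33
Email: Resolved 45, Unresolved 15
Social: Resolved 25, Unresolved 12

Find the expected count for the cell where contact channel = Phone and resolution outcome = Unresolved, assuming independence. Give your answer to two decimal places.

Row total (Phone) = 49; column total (Unresolved) = 75; grand total N = 190.
Expected count = (row total × column total) / N = 49 × 75 / 190 = 19.34.

19.34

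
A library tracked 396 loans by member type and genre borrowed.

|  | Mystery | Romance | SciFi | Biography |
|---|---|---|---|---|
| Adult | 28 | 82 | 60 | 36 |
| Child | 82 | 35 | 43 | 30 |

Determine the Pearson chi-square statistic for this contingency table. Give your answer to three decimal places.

Row totals: 206, 190. Column totals: 110, 117, 103, 66. Grand total N = 396.
Expected counts (row total × column total / N):
  Adult, Mystery: 206×110/396 = 57.2222
  Adult, Romance: 206×117/396 = 60.8636
  Adult, SciFi: 206×103/396 = 53.5808
  Adult, Biography: 206×66/396 = 34.3333
  Child, Mystery: 190×110/396 = 52.7778
  Child, Romance: 190×117/396 = 56.1364
  Child, SciFi: 190×103/396 = 49.4192
  Child, Biography: 190×66/396 = 31.6667
Contributions (O − E)²/E:
  (28 − 57.2222)²/57.2222 = 14.9232
  (82 − 60.8636)²/60.8636 = 7.3401
  (60 − 53.5808)²/53.5808 = 0.7690
  (36 − 34.3333)²/34.3333 = 0.0809
  (82 − 52.7778)²/52.7778 = 16.1799
  (35 − 56.1364)²/56.1364 = 7.9582
  (43 − 49.4192)²/49.4192 = 0.8338
  (30 − 31.6667)²/31.6667 = 0.0877
χ² = 14.9232 + 7.3401 + 0.7690 + 0.0809 + 16.1799 + 7.9582 + 0.8338 + 0.0877 = 48.173

48.173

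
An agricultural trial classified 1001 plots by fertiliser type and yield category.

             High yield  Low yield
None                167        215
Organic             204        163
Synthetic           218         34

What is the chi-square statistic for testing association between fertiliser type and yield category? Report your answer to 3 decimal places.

117.332

Row totals: 382, 367, 252. Column totals: 589, 412. Grand total N = 1001.
Expected counts (row total × column total / N):
  None, High yield: 382×589/1001 = 224.7732
  None, Low yield: 382×412/1001 = 157.2268
  Organic, High yield: 367×589/1001 = 215.9471
  Organic, Low yield: 367×412/1001 = 151.0529
  Synthetic, High yield: 252×589/1001 = 148.2797
  Synthetic, Low yield: 252×412/1001 = 103.7203
Contributions (O − E)²/E:
  (167 − 224.7732)²/224.7732 = 14.8494
  (215 − 157.2268)²/157.2268 = 21.2288
  (204 − 215.9471)²/215.9471 = 0.6610
  (163 − 151.0529)²/151.0529 = 0.9449
  (218 − 148.2797)²/148.2797 = 32.7821
  (34 − 103.7203)²/103.7203 = 46.8657
χ² = 14.8494 + 21.2288 + 0.6610 + 0.9449 + 32.7821 + 46.8657 = 117.332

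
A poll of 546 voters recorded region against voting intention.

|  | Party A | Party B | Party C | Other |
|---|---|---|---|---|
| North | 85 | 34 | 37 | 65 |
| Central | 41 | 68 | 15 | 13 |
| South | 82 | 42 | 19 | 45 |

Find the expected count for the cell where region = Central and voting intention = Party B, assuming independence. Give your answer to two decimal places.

36.13

Row total (Central) = 137; column total (Party B) = 144; grand total N = 546.
Expected count = (row total × column total) / N = 137 × 144 / 546 = 36.13.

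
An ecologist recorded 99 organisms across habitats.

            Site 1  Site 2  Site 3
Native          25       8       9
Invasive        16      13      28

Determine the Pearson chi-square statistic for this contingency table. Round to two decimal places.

10.90

Row totals: 42, 57. Column totals: 41, 21, 37. Grand total N = 99.
Expected counts (row total × column total / N):
  Native, Site 1: 42×41/99 = 17.394
  Native, Site 2: 42×21/99 = 8.909
  Native, Site 3: 42×37/99 = 15.697
  Invasive, Site 1: 57×41/99 = 23.606
  Invasive, Site 2: 57×21/99 = 12.091
  Invasive, Site 3: 57×37/99 = 21.303
Contributions (O − E)²/E:
  (25 − 17.394)²/17.394 = 3.3259
  (8 − 8.909)²/8.909 = 0.0927
  (9 − 15.697)²/15.697 = 2.8572
  (16 − 23.606)²/23.606 = 2.4507
  (13 − 12.091)²/12.091 = 0.0683
  (28 − 21.303)²/21.303 = 2.1053
χ² = 3.3259 + 0.0927 + 2.8572 + 2.4507 + 0.0683 + 2.1053 = 10.90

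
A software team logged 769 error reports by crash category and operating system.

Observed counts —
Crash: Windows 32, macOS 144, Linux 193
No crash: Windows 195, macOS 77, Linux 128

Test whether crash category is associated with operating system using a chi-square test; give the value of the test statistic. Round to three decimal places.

149.512

Row totals: 369, 400. Column totals: 227, 221, 321. Grand total N = 769.
Expected counts (row total × column total / N):
  Crash, Windows: 369×227/769 = 108.9246
  Crash, macOS: 369×221/769 = 106.0455
  Crash, Linux: 369×321/769 = 154.0299
  No crash, Windows: 400×227/769 = 118.0754
  No crash, macOS: 400×221/769 = 114.9545
  No crash, Linux: 400×321/769 = 166.9701
Contributions (O − E)²/E:
  (32 − 108.9246)²/108.9246 = 54.3256
  (144 − 106.0455)²/106.0455 = 13.5842
  (193 − 154.0299)²/154.0299 = 9.8596
  (195 − 118.0754)²/118.0754 = 50.1154
  (77 − 114.9545)²/114.9545 = 12.5314
  (128 − 166.9701)²/166.9701 = 9.0955
χ² = 54.3256 + 13.5842 + 9.8596 + 50.1154 + 12.5314 + 9.0955 = 149.512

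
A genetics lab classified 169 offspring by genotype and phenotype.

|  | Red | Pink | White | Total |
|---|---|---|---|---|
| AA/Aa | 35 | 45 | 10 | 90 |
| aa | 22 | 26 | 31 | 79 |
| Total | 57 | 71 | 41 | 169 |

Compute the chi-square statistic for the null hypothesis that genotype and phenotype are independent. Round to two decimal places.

Grand total N = 169.
Expected counts (row total × column total / N):
  AA/Aa, Red: 90×57/169 = 30.355
  AA/Aa, Pink: 90×71/169 = 37.811
  AA/Aa, White: 90×41/169 = 21.834
  aa, Red: 79×57/169 = 26.645
  aa, Pink: 79×71/169 = 33.189
  aa, White: 79×41/169 = 19.166
Contributions (O − E)²/E:
  (35 − 30.355)²/30.355 = 0.7108
  (45 − 37.811)²/37.811 = 1.3668
  (10 − 21.834)²/21.834 = 6.4140
  (22 − 26.645)²/26.645 = 0.8098
  (26 − 33.189)²/33.189 = 1.5572
  (31 − 19.166)²/19.166 = 7.3069
χ² = 0.7108 + 1.3668 + 6.4140 + 0.8098 + 1.5572 + 7.3069 = 18.17

18.17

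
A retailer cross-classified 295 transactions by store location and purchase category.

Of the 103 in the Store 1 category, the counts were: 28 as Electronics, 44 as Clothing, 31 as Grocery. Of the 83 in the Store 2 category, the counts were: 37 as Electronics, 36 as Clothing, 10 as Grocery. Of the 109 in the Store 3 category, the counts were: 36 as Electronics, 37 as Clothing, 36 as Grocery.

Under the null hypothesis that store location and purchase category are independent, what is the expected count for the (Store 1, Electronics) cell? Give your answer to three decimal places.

Row total (Store 1) = 103; column total (Electronics) = 101; grand total N = 295.
Expected count = (row total × column total) / N = 103 × 101 / 295 = 35.264.

35.264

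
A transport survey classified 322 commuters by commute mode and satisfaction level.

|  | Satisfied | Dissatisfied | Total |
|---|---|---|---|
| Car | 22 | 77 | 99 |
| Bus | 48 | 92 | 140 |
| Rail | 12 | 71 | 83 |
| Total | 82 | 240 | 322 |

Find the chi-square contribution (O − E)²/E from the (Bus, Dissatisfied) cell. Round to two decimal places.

Row total (Bus) = 140; column total (Dissatisfied) = 240; N = 322.
Expected count E = 140 × 240 / 322 = 104.348.
Contribution = (O − E)²/E = (92 − 104.348)² / 104.348 = 1.46.

1.46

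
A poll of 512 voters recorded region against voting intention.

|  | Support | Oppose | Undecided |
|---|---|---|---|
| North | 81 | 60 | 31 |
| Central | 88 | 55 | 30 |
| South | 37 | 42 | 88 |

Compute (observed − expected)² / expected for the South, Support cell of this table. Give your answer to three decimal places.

13.566

Row total (South) = 167; column total (Support) = 206; N = 512.
Expected count E = 167 × 206 / 512 = 67.1914.
Contribution = (O − E)²/E = (37 − 67.1914)² / 67.1914 = 13.566.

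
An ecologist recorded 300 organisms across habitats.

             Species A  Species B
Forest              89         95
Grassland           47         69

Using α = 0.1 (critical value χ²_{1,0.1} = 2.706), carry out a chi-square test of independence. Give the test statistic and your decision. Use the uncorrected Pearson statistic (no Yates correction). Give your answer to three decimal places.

Row totals: 184, 116. Column totals: 136, 164. Grand total N = 300.
Expected counts (row total × column total / N):
  Forest, Species A: 184×136/300 = 83.4133
  Forest, Species B: 184×164/300 = 100.5867
  Grassland, Species A: 116×136/300 = 52.5867
  Grassland, Species B: 116×164/300 = 63.4133
Contributions (O − E)²/E:
  (89 − 83.4133)²/83.4133 = 0.3742
  (95 − 100.5867)²/100.5867 = 0.3103
  (47 − 52.5867)²/52.5867 = 0.5935
  (69 − 63.4133)²/63.4133 = 0.4922
χ² = 0.3742 + 0.3103 + 0.5935 + 0.4922 = 1.770
df = (2−1)(2−1) = 1. Since 1.770 < 2.706, fail to reject the null hypothesis of independence at α = 0.1.

1.770; fail to reject H₀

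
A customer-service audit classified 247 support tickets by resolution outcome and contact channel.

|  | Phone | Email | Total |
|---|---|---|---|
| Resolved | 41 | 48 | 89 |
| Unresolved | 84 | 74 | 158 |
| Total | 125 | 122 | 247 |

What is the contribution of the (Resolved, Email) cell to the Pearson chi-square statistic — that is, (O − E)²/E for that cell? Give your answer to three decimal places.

Row total (Resolved) = 89; column total (Email) = 122; N = 247.
Expected count E = 89 × 122 / 247 = 43.9595.
Contribution = (O − E)²/E = (48 − 43.9595)² / 43.9595 = 0.371.

0.371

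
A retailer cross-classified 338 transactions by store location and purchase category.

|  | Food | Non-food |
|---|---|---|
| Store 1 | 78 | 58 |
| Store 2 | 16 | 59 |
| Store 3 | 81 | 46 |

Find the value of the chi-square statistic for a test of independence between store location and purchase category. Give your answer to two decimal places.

36.86

Row totals: 136, 75, 127. Column totals: 175, 163. Grand total N = 338.
Expected counts (row total × column total / N):
  Store 1, Food: 136×175/338 = 70.4142
  Store 1, Non-food: 136×163/338 = 65.5858
  Store 2, Food: 75×175/338 = 38.8314
  Store 2, Non-food: 75×163/338 = 36.1686
  Store 3, Food: 127×175/338 = 65.7544
  Store 3, Non-food: 127×163/338 = 61.2456
Contributions (O − E)²/E:
  (78 − 70.4142)²/70.4142 = 0.8172
  (58 − 65.5858)²/65.5858 = 0.8774
  (16 − 38.8314)²/38.8314 = 13.4240
  (59 − 36.1686)²/36.1686 = 14.4123
  (81 − 65.7544)²/65.7544 = 3.5348
  (46 − 61.2456)²/61.2456 = 3.7950
χ² = 0.8172 + 0.8774 + 13.4240 + 14.4123 + 3.5348 + 3.7950 = 36.86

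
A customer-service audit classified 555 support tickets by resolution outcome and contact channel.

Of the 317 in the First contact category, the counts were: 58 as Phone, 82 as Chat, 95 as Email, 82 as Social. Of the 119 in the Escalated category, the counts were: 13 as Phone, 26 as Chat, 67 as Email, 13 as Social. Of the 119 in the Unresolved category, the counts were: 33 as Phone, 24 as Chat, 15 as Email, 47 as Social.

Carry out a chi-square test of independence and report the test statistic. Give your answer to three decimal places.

Row totals: 317, 119, 119. Column totals: 104, 132, 177, 142. Grand total N = 555.
Expected counts (row total × column total / N):
  First contact, Phone: 317×104/555 = 59.40180
  First contact, Chat: 317×132/555 = 75.39459
  First contact, Email: 317×177/555 = 101.09730
  First contact, Social: 317×142/555 = 81.10631
  Escalated, Phone: 119×104/555 = 22.29910
  Escalated, Chat: 119×132/555 = 28.30270
  Escalated, Email: 119×177/555 = 37.95135
  Escalated, Social: 119×142/555 = 30.44685
  Unresolved, Phone: 119×104/555 = 22.29910
  Unresolved, Chat: 119×132/555 = 28.30270
  Unresolved, Email: 119×177/555 = 37.95135
  Unresolved, Social: 119×142/555 = 30.44685
Contributions (O − E)²/E:
  (58 − 59.40180)²/59.40180 = 0.0331
  (82 − 75.39459)²/75.39459 = 0.5787
  (95 − 101.09730)²/101.09730 = 0.3677
  (82 − 81.10631)²/81.10631 = 0.0098
  (13 − 22.29910)²/22.29910 = 3.8779
  (26 − 28.30270)²/28.30270 = 0.1873
  (67 − 37.95135)²/37.95135 = 22.2344
  (13 − 30.44685)²/30.44685 = 9.9975
  (33 − 22.29910)²/22.29910 = 5.1352
  (24 − 28.30270)²/28.30270 = 0.6541
  (15 − 37.95135)²/37.95135 = 13.8800
  (47 − 30.44685)²/30.44685 = 8.9995
χ² = 0.0331 + 0.5787 + 0.3677 + 0.0098 + 3.8779 + 0.1873 + 22.2344 + 9.9975 + 5.1352 + 0.6541 + 13.8800 + 8.9995 = 65.955

65.955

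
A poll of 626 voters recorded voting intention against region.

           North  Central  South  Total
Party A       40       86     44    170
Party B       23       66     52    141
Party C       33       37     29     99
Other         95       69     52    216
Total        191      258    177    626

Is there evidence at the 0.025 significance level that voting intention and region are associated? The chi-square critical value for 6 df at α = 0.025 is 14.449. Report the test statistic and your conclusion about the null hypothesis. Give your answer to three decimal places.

40.111; reject H₀

Grand total N = 626.
Expected counts (row total × column total / N):
  Party A, North: 170×191/626 = 51.8690
  Party A, Central: 170×258/626 = 70.0639
  Party A, South: 170×177/626 = 48.0671
  Party B, North: 141×191/626 = 43.0208
  Party B, Central: 141×258/626 = 58.1118
  Party B, South: 141×177/626 = 39.8674
  Party C, North: 99×191/626 = 30.2061
  Party C, Central: 99×258/626 = 40.8019
  Party C, South: 99×177/626 = 27.9920
  Other, North: 216×191/626 = 65.9042
  Other, Central: 216×258/626 = 89.0224
  Other, South: 216×177/626 = 61.0735
Contributions (O − E)²/E:
  (40 − 51.8690)²/51.8690 = 2.7159
  (86 − 70.0639)²/70.0639 = 3.6247
  (44 − 48.0671)²/48.0671 = 0.3441
  (23 − 43.0208)²/43.0208 = 9.3172
  (66 − 58.1118)²/58.1118 = 1.0708
  (52 − 39.8674)²/39.8674 = 3.6922
  (33 − 30.2061)²/30.2061 = 0.2584
  (37 − 40.8019)²/40.8019 = 0.3543
  (29 − 27.9920)²/27.9920 = 0.0363
  (95 − 65.9042)²/65.9042 = 12.8454
  (69 − 89.0224)²/89.0224 = 4.5033
  (52 − 61.0735)²/61.0735 = 1.3480
χ² = 2.7159 + 3.6247 + 0.3441 + 9.3172 + 1.0708 + 3.6922 + 0.2584 + 0.3543 + 0.0363 + 12.8454 + 4.5033 + 1.3480 = 40.111
df = (4−1)(3−1) = 6. Since 40.111 > 14.449, reject the null hypothesis of independence at α = 0.025.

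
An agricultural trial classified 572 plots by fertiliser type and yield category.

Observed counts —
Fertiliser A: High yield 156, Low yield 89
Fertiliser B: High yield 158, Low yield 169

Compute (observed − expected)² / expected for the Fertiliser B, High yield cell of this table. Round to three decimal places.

2.577

Row total (Fertiliser B) = 327; column total (High yield) = 314; N = 572.
Expected count E = 327 × 314 / 572 = 179.5070.
Contribution = (O − E)²/E = (158 − 179.5070)² / 179.5070 = 2.577.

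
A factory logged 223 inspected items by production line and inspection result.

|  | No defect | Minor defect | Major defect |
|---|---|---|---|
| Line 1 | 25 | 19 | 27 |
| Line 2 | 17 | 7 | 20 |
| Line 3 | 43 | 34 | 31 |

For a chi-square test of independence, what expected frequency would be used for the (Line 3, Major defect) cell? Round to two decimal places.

Row total (Line 3) = 108; column total (Major defect) = 78; grand total N = 223.
Expected count = (row total × column total) / N = 108 × 78 / 223 = 37.78.

37.78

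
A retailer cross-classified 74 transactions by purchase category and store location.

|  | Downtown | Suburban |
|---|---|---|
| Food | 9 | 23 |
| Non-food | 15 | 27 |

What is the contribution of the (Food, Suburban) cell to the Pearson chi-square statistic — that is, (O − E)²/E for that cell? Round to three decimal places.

0.088

Row total (Food) = 32; column total (Suburban) = 50; N = 74.
Expected count E = 32 × 50 / 74 = 21.62162.
Contribution = (O − E)²/E = (23 − 21.62162)² / 21.62162 = 0.088.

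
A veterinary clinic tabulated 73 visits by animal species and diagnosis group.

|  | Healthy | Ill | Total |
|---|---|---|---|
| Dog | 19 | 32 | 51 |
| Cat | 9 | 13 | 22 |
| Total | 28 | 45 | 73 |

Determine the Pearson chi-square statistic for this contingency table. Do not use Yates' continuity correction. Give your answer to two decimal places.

0.09

Grand total N = 73.
Expected counts (row total × column total / N):
  Dog, Healthy: 51×28/73 = 19.562
  Dog, Ill: 51×45/73 = 31.438
  Cat, Healthy: 22×28/73 = 8.438
  Cat, Ill: 22×45/73 = 13.562
Contributions (O − E)²/E:
  (19 − 19.562)²/19.562 = 0.0161
  (32 − 31.438)²/31.438 = 0.0100
  (9 − 8.438)²/8.438 = 0.0374
  (13 − 13.562)²/13.562 = 0.0233
χ² = 0.0161 + 0.0100 + 0.0374 + 0.0233 = 0.09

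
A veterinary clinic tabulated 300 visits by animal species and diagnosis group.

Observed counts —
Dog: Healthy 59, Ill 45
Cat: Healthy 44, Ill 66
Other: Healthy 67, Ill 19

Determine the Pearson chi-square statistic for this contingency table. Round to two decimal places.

Row totals: 104, 110, 86. Column totals: 170, 130. Grand total N = 300.
Expected counts (row total × column total / N):
  Dog, Healthy: 104×170/300 = 58.933
  Dog, Ill: 104×130/300 = 45.067
  Cat, Healthy: 110×170/300 = 62.333
  Cat, Ill: 110×130/300 = 47.667
  Other, Healthy: 86×170/300 = 48.733
  Other, Ill: 86×130/300 = 37.267
Contributions (O − E)²/E:
  (59 − 58.933)²/58.933 = 0.0001
  (45 − 45.067)²/45.067 = 0.0001
  (44 − 62.333)²/62.333 = 5.3920
  (66 − 47.667)²/47.667 = 7.0510
  (67 − 48.733)²/48.733 = 6.8472
  (19 − 37.267)²/37.267 = 8.9539
χ² = 0.0001 + 0.0001 + 5.3920 + 7.0510 + 6.8472 + 8.9539 = 28.24

28.24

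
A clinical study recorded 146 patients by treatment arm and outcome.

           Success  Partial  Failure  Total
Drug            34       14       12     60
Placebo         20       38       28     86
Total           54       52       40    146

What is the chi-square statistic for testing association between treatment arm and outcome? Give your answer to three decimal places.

17.016

Grand total N = 146.
Expected counts (row total × column total / N):
  Drug, Success: 60×54/146 = 22.1918
  Drug, Partial: 60×52/146 = 21.3699
  Drug, Failure: 60×40/146 = 16.4384
  Placebo, Success: 86×54/146 = 31.8082
  Placebo, Partial: 86×52/146 = 30.6301
  Placebo, Failure: 86×40/146 = 23.5616
Contributions (O − E)²/E:
  (34 − 22.1918)²/22.1918 = 6.2831
  (14 − 21.3699)²/21.3699 = 2.5417
  (12 − 16.4384)²/16.4384 = 1.1984
  (20 − 31.8082)²/31.8082 = 4.3836
  (38 − 30.6301)²/30.6301 = 1.7733
  (28 − 23.5616)²/23.5616 = 0.8361
χ² = 6.2831 + 2.5417 + 1.1984 + 4.3836 + 1.7733 + 0.8361 = 17.016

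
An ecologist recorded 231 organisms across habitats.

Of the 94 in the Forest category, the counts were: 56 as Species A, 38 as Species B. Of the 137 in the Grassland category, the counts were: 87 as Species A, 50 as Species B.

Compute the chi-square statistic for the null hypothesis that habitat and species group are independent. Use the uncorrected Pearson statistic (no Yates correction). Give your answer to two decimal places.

Row totals: 94, 137. Column totals: 143, 88. Grand total N = 231.
Expected counts (row total × column total / N):
  Forest, Species A: 94×143/231 = 58.190
  Forest, Species B: 94×88/231 = 35.810
  Grassland, Species A: 137×143/231 = 84.810
  Grassland, Species B: 137×88/231 = 52.190
Contributions (O − E)²/E:
  (56 − 58.190)²/58.190 = 0.0824
  (38 − 35.810)²/35.810 = 0.1339
  (87 − 84.810)²/84.810 = 0.0566
  (50 − 52.190)²/52.190 = 0.0919
χ² = 0.0824 + 0.1339 + 0.0566 + 0.0919 = 0.36

0.36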